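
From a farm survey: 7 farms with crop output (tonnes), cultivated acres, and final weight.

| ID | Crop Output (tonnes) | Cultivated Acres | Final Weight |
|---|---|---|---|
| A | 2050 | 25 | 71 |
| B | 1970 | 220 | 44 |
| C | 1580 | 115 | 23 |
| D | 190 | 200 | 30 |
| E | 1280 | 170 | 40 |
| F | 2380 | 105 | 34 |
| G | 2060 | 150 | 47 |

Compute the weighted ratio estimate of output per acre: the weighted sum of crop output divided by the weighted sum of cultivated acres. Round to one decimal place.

Σ wᵢ·y = 2050×71 + 1970×44 + 1580×23 + 190×30 + 1280×40 + 2380×34 + 2060×47
  = 145550 + 86680 + 36340 + 5700 + 51200 + 80920 + 96820 = 503210
Σ wᵢ·x = 25×71 + 220×44 + 115×23 + 200×30 + 170×40 + 105×34 + 150×47
  = 1775 + 9680 + 2645 + 6000 + 6800 + 3570 + 7050 = 37520
Ratio = 503210 / 37520 = 13.41178

13.4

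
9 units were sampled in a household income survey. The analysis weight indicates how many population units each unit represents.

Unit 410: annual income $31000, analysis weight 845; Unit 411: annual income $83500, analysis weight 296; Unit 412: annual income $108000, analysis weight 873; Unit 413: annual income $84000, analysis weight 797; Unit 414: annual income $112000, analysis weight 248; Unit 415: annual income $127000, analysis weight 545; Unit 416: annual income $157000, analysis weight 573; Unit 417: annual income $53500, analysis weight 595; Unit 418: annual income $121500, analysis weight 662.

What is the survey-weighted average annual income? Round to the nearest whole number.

94104

Weighted sum = 31000×845 + 83500×296 + 108000×873 + 84000×797 + 112000×248 + 127000×545 + 157000×573 + 53500×595 + 121500×662
  = 511360500
Sum of weights = 5434
Weighted mean = 511360500 / 5434 = 94103.883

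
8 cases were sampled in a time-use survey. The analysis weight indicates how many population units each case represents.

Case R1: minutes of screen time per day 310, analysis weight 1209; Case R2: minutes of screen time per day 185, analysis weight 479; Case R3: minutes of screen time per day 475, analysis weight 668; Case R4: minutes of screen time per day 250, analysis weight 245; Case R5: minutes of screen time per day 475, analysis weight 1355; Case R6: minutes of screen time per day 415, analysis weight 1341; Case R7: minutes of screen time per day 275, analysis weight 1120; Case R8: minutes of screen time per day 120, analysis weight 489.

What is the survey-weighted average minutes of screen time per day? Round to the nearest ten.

350

Weighted sum = 2408775
Sum of weights = 1209 + 479 + 668 + 245 + 1355 + 1341 + 1120 + 489 = 6906
Weighted mean = 2408775 / 6906 = 348.79453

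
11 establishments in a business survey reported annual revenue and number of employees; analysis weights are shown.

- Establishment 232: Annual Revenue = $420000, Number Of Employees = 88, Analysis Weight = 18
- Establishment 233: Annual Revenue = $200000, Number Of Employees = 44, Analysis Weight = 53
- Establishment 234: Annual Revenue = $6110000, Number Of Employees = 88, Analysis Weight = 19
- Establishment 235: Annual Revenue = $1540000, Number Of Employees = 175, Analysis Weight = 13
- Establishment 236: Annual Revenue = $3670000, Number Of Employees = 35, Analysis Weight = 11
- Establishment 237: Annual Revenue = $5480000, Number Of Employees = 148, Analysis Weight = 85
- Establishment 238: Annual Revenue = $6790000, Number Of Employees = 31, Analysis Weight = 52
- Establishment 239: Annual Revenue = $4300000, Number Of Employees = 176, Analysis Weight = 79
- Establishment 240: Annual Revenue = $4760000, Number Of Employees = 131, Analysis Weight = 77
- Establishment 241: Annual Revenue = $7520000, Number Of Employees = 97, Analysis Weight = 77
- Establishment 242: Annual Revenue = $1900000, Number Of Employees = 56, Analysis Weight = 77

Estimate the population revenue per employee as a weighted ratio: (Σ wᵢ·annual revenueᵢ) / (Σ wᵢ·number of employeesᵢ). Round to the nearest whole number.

Σ wᵢ·y = 420000×18 + 200000×53 + 6110000×19 + 1540000×13 + 3670000×11 + 5480000×85 + 6790000×52 + 4300000×79 + 4760000×77 + 7520000×77 + 1900000×77
  = 7560000 + 10600000 + 116090000 + 20020000 + 40370000 + 465800000 + 353080000 + 339700000 + 366520000 + 579040000 + 146300000 = 2445080000
Σ wᵢ·x = 88×18 + 44×53 + 88×19 + 175×13 + 35×11 + 148×85 + 31×52 + 176×79 + 131×77 + 97×77 + 56×77
  = 1584 + 2332 + 1672 + 2275 + 385 + 12580 + 1612 + 13904 + 10087 + 7469 + 4312 = 58212
Ratio = 2445080000 / 58212 = 42003.023

42003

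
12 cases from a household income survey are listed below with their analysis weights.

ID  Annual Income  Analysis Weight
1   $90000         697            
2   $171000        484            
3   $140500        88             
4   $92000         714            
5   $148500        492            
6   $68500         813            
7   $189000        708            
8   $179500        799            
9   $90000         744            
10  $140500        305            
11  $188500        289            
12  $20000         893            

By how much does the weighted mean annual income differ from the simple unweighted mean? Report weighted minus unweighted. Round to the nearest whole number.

-10975

Unweighted sum = 90000 + 171000 + 140500 + 92000 + 148500 + 68500 + 189000 + 179500 + 90000 + 140500 + 188500 + 20000 = 1518000
Unweighted mean = 1518000 / 12 = 126500
Weighted sum = 811680000
Sum of weights = 697 + 484 + 88 + 714 + 492 + 813 + 708 + 799 + 744 + 305 + 289 + 893 = 7026
Weighted mean = 811680000 / 7026 = 115525.19
Difference (weighted minus unweighted) = -10974.808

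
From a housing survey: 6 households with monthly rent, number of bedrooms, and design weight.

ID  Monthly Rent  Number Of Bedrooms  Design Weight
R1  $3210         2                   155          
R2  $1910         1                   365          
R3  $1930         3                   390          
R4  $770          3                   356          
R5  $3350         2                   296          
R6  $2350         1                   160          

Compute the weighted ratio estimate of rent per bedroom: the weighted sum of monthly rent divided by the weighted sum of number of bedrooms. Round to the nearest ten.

Σ wᵢ·y = 3589120
Σ wᵢ·x = 3665
Ratio = 3589120 / 3665 = 979.29604

980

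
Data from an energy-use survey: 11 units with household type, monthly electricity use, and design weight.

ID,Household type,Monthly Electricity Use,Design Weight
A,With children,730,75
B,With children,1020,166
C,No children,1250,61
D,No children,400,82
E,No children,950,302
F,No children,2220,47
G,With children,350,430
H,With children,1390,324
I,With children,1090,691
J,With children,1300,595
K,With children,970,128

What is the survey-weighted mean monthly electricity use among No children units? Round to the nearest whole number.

1017

No children rows: C, D, E, F
Weighted sum = 1250×61 + 400×82 + 950×302 + 2220×47
  = 76250 + 32800 + 286900 + 104340 = 500290
Sum of weights = 61 + 82 + 302 + 47 = 492
Weighted mean = 500290 / 492 = 1016.8496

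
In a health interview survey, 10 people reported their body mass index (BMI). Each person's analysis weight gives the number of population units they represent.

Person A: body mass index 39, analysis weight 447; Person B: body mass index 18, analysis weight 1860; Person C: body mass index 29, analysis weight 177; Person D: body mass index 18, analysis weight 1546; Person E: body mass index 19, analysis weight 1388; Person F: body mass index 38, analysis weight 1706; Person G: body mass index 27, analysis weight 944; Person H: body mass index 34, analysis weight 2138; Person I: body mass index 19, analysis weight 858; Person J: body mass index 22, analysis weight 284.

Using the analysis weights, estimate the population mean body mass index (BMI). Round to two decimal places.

26.07

Weighted sum = 39×447 + 18×1860 + 29×177 + 18×1546 + 19×1388 + 38×1706 + 27×944 + 34×2138 + 19×858 + 22×284
  = 17433 + 33480 + 5133 + 27828 + 26372 + 64828 + 25488 + 72692 + 16302 + 6248 = 295804
Sum of weights = 447 + 1860 + 177 + 1546 + 1388 + 1706 + 944 + 2138 + 858 + 284 = 11348
Weighted mean = 295804 / 11348 = 26.06662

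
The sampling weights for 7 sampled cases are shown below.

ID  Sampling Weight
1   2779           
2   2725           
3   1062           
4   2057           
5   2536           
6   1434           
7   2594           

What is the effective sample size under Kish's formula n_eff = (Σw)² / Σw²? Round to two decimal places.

6.46

Σ wᵢ = 15187
Σ wᵢ² = 7722841 + 7425625 + 1127844 + 4231249 + 6431296 + 2056356 + 6728836 = 35724047
n_eff = 15187² / 35724047 = 230644969 / 35724047 = 6.4562945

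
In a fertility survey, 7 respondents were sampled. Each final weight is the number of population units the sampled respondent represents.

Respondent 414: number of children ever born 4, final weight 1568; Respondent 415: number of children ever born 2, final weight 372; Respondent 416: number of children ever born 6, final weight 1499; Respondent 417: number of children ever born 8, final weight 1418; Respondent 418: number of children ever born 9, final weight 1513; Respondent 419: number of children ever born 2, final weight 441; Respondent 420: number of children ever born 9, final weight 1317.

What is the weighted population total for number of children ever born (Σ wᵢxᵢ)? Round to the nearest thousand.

Weighted total = 4×1568 + 2×372 + 6×1499 + 8×1418 + 9×1513 + 2×441 + 9×1317
  = 53706

54000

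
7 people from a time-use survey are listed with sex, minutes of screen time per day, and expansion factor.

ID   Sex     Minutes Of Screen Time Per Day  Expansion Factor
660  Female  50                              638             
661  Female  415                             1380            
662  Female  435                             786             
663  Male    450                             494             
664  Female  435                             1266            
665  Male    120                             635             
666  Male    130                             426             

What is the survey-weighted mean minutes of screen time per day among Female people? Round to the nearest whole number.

368

Female rows: 660, 661, 662, 664
Weighted sum = 50×638 + 415×1380 + 435×786 + 435×1266
  = 1497220
Sum of weights = 638 + 1380 + 786 + 1266 = 4070
Weighted mean = 1497220 / 4070 = 367.86732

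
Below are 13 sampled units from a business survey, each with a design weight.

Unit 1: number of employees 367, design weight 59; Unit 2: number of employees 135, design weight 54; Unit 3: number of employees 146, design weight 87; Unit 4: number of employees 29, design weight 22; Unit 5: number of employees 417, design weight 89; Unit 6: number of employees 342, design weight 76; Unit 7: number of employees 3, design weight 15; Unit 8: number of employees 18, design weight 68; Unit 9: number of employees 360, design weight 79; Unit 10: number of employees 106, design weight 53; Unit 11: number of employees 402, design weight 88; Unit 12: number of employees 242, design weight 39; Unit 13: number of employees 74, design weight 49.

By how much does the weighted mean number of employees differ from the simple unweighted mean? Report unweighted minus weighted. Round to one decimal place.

Unweighted sum = 2641
Unweighted mean = 2641 / 13 = 203.15385
Weighted sum = 189155
Sum of weights = 778
Weighted mean = 189155 / 778 = 243.12982
Difference (unweighted minus weighted) = -39.975974

-40.0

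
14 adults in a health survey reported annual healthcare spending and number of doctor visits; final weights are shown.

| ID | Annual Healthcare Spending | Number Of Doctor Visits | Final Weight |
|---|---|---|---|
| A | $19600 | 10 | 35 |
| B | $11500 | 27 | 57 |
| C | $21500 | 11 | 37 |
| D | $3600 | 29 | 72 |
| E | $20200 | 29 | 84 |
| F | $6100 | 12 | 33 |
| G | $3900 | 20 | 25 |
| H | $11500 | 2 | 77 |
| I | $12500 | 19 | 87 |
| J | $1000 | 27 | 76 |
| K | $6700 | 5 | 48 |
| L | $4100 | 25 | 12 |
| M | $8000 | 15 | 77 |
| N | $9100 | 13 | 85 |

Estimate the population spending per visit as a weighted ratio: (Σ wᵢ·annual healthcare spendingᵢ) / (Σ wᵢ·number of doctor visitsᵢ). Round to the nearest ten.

570

Σ wᵢ·y = 8201100
Σ wᵢ·x = 14375
Ratio = 8201100 / 14375 = 570.5113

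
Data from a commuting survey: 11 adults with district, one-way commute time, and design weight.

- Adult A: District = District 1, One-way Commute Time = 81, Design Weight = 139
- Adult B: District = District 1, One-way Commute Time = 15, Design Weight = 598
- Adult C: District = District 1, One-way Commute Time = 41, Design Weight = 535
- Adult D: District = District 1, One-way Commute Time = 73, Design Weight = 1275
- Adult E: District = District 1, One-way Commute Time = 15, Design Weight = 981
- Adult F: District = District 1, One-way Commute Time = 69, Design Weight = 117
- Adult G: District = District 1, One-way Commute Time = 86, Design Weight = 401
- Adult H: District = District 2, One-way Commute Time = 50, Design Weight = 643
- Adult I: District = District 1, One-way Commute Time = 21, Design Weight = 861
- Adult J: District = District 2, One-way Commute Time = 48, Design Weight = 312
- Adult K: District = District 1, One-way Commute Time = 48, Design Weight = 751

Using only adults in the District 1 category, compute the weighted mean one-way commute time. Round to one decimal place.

43.6

District 1 rows: A, B, C, D, E, F, G, I, K
Weighted sum = 81×139 + 15×598 + 41×535 + 73×1275 + 15×981 + 69×117 + 86×401 + 21×861 + 48×751
  = 246642
Sum of weights = 139 + 598 + 535 + 1275 + 981 + 117 + 401 + 861 + 751 = 5658
Weighted mean = 246642 / 5658 = 43.591729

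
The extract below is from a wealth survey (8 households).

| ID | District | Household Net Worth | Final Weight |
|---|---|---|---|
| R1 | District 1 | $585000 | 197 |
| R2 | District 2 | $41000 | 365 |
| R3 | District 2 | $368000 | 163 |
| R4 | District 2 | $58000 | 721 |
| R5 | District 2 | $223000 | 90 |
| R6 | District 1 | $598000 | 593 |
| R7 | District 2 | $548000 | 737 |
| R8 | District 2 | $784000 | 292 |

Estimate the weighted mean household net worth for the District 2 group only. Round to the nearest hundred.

325000

District 2 rows: R2, R3, R4, R5, R7, R8
Weighted sum = 41000×365 + 368000×163 + 58000×721 + 223000×90 + 548000×737 + 784000×292
  = 769641000
Sum of weights = 365 + 163 + 721 + 90 + 737 + 292 = 2368
Weighted mean = 769641000 / 2368 = 325017.31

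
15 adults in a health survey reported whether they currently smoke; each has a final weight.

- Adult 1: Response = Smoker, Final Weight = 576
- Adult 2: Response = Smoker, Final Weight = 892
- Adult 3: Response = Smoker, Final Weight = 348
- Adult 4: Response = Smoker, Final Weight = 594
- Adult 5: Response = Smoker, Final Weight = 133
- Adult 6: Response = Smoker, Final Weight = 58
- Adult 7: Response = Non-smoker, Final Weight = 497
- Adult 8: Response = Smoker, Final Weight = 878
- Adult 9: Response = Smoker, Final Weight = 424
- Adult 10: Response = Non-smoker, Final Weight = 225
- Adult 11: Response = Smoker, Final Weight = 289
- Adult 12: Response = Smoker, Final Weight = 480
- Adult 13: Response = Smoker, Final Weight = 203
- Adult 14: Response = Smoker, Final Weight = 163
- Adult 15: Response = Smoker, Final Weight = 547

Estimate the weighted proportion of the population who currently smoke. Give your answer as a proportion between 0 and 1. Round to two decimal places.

0.89

Sum of weights for 'Smoker' = 576 + 892 + 348 + 594 + 133 + 58 + 878 + 424 + 289 + 480 + 203 + 163 + 547 = 5585
Total weight = 6307
Weighted proportion = 5585 / 6307 = 0.88552402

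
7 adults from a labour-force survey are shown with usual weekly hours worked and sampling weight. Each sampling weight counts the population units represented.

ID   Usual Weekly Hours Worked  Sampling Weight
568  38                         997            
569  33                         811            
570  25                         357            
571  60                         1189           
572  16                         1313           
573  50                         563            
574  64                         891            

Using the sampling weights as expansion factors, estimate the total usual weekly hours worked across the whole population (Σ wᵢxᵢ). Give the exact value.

Weighted total = 38×997 + 33×811 + 25×357 + 60×1189 + 16×1313 + 50×563 + 64×891
  = 37886 + 26763 + 8925 + 71340 + 21008 + 28150 + 57024 = 251096

251096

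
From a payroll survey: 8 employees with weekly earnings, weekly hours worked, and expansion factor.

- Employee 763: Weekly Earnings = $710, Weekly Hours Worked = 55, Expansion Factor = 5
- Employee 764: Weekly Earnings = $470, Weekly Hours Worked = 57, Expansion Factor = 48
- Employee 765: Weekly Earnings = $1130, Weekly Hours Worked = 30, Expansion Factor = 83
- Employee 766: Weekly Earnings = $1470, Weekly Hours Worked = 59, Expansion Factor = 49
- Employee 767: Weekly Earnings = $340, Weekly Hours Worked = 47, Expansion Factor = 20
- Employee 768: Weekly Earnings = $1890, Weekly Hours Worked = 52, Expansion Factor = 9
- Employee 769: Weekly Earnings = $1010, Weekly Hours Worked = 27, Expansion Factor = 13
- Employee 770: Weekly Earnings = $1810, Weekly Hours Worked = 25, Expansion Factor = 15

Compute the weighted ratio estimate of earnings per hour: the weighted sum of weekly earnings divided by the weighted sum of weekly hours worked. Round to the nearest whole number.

Σ wᵢ·y = 710×5 + 470×48 + 1130×83 + 1470×49 + 340×20 + 1890×9 + 1010×13 + 1810×15
  = 3550 + 22560 + 93790 + 72030 + 6800 + 17010 + 13130 + 27150 = 256020
Σ wᵢ·x = 10526
Ratio = 256020 / 10526 = 24.32263

24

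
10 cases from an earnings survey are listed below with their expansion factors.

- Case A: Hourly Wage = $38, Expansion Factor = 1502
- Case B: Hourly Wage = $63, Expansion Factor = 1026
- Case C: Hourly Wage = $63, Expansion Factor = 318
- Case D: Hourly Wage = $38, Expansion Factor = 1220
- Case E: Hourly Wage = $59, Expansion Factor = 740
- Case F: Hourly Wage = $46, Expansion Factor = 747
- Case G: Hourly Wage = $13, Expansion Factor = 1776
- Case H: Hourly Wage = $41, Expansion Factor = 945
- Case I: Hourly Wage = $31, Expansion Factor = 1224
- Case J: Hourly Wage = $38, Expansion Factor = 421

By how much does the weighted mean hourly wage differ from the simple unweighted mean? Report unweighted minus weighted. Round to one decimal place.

4.5

Unweighted sum = 38 + 63 + 63 + 38 + 59 + 46 + 13 + 41 + 31 + 38 = 430
Unweighted mean = 430 / 10 = 43
Weighted sum = 38×1502 + 63×1026 + 63×318 + 38×1220 + 59×740 + 46×747 + 13×1776 + 41×945 + 31×1224 + 38×421
  = 57076 + 64638 + 20034 + 46360 + 43660 + 34362 + 23088 + 38745 + 37944 + 15998 = 381905
Sum of weights = 1502 + 1026 + 318 + 1220 + 740 + 747 + 1776 + 945 + 1224 + 421 = 9919
Weighted mean = 381905 / 9919 = 38.502369
Difference (unweighted minus weighted) = 4.4976308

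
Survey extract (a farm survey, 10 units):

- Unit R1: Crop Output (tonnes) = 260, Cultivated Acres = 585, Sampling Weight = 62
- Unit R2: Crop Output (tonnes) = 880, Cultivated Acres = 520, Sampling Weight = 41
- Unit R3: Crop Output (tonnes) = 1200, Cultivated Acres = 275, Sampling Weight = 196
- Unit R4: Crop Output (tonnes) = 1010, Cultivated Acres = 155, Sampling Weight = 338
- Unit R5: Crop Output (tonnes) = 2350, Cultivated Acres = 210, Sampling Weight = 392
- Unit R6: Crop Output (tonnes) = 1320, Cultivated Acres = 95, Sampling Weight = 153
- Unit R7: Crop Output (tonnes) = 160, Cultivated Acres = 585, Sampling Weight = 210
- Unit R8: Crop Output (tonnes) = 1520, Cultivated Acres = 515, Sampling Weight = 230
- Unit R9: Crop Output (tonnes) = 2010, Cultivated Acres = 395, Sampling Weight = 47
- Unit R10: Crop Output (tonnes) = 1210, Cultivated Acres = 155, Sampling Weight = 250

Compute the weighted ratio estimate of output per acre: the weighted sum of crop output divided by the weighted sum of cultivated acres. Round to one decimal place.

Σ wᵢ·y = 2532110
Σ wᵢ·x = 585×62 + 520×41 + 275×196 + 155×338 + 210×392 + 95×153 + 585×210 + 515×230 + 395×47 + 155×250
  = 559350
Ratio = 2532110 / 559350 = 4.5268794

4.5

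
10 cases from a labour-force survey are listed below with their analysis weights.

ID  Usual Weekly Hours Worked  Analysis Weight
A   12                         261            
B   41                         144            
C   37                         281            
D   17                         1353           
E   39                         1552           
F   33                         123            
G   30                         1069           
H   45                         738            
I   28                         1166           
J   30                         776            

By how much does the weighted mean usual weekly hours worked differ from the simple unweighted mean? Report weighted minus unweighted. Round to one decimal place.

-0.6

Unweighted sum = 12 + 41 + 37 + 17 + 39 + 33 + 30 + 45 + 28 + 30 = 312
Unweighted mean = 312 / 10 = 31.2
Weighted sum = 12×261 + 41×144 + 37×281 + 17×1353 + 39×1552 + 33×123 + 30×1069 + 45×738 + 28×1166 + 30×776
  = 228229
Sum of weights = 261 + 144 + 281 + 1353 + 1552 + 123 + 1069 + 738 + 1166 + 776 = 7463
Weighted mean = 228229 / 7463 = 30.581402
Difference (weighted minus unweighted) = -0.61859842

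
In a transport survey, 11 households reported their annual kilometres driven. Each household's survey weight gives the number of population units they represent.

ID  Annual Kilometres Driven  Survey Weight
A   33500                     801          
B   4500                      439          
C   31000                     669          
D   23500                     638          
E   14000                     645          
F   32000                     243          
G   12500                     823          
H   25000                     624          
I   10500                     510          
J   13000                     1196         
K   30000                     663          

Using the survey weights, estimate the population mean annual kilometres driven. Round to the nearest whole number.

20415

Weighted sum = 33500×801 + 4500×439 + 31000×669 + 23500×638 + 14000×645 + 32000×243 + 12500×823 + 25000×624 + 10500×510 + 13000×1196 + 30000×663
  = 26833500 + 1975500 + 20739000 + 14993000 + 9030000 + 7776000 + 10287500 + 15600000 + 5355000 + 15548000 + 19890000 = 148027500
Sum of weights = 801 + 439 + 669 + 638 + 645 + 243 + 823 + 624 + 510 + 1196 + 663 = 7251
Weighted mean = 148027500 / 7251 = 20414.77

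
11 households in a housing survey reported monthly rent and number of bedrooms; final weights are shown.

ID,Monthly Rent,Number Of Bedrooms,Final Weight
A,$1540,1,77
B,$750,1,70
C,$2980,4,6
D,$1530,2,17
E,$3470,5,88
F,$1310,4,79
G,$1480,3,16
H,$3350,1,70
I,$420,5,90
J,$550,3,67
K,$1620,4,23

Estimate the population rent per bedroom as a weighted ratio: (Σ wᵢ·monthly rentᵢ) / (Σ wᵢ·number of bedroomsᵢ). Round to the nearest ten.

Σ wᵢ·y = 1540×77 + 750×70 + 2980×6 + 1530×17 + 3470×88 + 1310×79 + 1480×16 + 3350×70 + 420×90 + 550×67 + 1620×23
  = 993910
Σ wᵢ·x = 1×77 + 1×70 + 4×6 + 2×17 + 5×88 + 4×79 + 3×16 + 1×70 + 5×90 + 3×67 + 4×23
  = 1822
Ratio = 993910 / 1822 = 545.50494

550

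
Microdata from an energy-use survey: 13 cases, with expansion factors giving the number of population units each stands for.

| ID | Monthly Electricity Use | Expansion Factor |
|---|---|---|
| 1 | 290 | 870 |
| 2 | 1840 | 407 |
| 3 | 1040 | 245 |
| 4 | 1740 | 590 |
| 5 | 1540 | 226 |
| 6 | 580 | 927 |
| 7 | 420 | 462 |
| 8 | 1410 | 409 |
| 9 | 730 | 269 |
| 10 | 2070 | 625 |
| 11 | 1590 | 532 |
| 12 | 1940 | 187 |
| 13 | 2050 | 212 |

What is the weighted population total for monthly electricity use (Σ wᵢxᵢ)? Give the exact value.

7072390

Weighted total = 7072390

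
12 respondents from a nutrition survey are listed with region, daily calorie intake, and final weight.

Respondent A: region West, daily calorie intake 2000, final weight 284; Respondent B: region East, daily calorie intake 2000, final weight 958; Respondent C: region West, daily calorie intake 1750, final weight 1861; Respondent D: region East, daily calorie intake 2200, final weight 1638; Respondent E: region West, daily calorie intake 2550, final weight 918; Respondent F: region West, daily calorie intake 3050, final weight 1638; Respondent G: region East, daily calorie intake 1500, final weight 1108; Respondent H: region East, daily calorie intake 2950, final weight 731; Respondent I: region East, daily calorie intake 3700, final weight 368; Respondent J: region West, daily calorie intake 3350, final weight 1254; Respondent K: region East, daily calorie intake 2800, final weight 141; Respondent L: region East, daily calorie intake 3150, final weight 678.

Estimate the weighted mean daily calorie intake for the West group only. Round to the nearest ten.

West rows: A, C, E, F, J
Weighted sum = 2000×284 + 1750×1861 + 2550×918 + 3050×1638 + 3350×1254
  = 568000 + 3256750 + 2340900 + 4995900 + 4200900 = 15362450
Sum of weights = 284 + 1861 + 918 + 1638 + 1254 = 5955
Weighted mean = 15362450 / 5955 = 2579.7565

2580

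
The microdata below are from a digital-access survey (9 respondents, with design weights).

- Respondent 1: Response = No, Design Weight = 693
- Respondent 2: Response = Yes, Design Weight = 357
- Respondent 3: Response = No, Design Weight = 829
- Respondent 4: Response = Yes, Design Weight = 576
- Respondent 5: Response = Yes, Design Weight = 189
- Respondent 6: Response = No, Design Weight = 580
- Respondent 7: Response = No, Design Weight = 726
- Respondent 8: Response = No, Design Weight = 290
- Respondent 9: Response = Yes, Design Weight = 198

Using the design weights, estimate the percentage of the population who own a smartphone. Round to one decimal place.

29.7

Sum of weights for 'Yes' = 357 + 576 + 189 + 198 = 1320
Total weight = 693 + 357 + 829 + 576 + 189 + 580 + 726 + 290 + 198 = 4438
Weighted proportion = 1320 / 4438 = 0.29743128 → 29.743128%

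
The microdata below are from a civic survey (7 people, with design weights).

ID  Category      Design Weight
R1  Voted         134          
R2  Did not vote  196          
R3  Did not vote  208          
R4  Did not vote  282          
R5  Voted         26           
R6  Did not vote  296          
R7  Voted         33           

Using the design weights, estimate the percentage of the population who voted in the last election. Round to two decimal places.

Sum of weights for 'Voted' = 134 + 26 + 33 = 193
Total weight = 134 + 196 + 208 + 282 + 26 + 296 + 33 = 1175
Weighted proportion = 193 / 1175 = 0.16425532 → 16.425532%

16.43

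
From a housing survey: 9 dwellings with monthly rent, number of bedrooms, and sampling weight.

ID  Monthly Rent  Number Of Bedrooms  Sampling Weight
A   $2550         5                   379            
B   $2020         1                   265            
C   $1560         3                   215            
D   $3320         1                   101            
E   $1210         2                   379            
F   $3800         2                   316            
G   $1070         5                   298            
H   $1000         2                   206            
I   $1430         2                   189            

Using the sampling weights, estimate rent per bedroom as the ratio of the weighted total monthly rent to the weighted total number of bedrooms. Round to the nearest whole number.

704

Σ wᵢ·y = 2550×379 + 2020×265 + 1560×215 + 3320×101 + 1210×379 + 3800×316 + 1070×298 + 1000×206 + 1430×189
  = 966450 + 535300 + 335400 + 335320 + 458590 + 1200800 + 318860 + 206000 + 270270 = 4626990
Σ wᵢ·x = 5×379 + 1×265 + 3×215 + 1×101 + 2×379 + 2×316 + 5×298 + 2×206 + 2×189
  = 1895 + 265 + 645 + 101 + 758 + 632 + 1490 + 412 + 378 = 6576
Ratio = 4626990 / 6576 = 703.6177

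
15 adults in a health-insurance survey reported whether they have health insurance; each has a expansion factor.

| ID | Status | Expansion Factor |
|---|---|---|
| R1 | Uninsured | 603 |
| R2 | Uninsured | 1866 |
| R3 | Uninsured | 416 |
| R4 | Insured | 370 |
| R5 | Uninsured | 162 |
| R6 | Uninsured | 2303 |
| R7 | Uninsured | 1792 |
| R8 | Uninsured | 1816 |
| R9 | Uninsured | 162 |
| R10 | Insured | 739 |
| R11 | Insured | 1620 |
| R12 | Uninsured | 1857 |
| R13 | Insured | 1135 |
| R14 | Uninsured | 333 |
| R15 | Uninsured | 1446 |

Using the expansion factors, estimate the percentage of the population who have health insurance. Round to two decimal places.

Sum of weights for 'Insured' = 370 + 739 + 1620 + 1135 = 3864
Total weight = 16620
Weighted proportion = 3864 / 16620 = 0.23249097 → 23.249097%

23.25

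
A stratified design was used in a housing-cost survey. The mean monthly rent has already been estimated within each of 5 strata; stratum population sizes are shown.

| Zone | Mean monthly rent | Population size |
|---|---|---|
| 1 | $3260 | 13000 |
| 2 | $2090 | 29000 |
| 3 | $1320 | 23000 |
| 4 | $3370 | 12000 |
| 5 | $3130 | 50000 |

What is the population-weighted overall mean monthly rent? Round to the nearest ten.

Σ Nₕ·x̄ₕ = 3260×13000 + 2090×29000 + 1320×23000 + 3370×12000 + 3130×50000
  = 42380000 + 60610000 + 30360000 + 40440000 + 156500000 = 330290000
Σ Nₕ = 13000 + 29000 + 23000 + 12000 + 50000 = 127000
Overall mean = 330290000 / 127000 = 2600.7087

2600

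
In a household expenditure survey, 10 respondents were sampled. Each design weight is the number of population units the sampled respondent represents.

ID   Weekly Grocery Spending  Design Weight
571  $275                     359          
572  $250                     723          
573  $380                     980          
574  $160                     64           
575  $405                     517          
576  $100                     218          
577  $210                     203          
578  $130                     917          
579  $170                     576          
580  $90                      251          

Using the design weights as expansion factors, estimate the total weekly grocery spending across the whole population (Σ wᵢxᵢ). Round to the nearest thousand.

1176000

Weighted total = 1175650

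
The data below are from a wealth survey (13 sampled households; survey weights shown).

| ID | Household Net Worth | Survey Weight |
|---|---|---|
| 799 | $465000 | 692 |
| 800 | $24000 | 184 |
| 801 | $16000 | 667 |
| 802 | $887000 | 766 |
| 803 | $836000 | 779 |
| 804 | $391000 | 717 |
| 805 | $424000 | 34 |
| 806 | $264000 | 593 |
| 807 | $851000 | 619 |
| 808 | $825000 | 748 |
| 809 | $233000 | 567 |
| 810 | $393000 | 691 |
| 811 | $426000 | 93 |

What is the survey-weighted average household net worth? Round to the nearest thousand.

Weighted sum = 3706030000
Sum of weights = 7150
Weighted mean = 3706030000 / 7150 = 518325.87

518000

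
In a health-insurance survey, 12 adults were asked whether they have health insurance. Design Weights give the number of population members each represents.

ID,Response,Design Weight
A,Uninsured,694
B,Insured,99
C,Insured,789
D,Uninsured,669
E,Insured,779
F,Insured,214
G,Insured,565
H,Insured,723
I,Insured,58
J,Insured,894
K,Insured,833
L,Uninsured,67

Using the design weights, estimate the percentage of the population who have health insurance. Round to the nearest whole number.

Sum of weights for 'Insured' = 99 + 789 + 779 + 214 + 565 + 723 + 58 + 894 + 833 = 4954
Total weight = 694 + 99 + 789 + 669 + 779 + 214 + 565 + 723 + 58 + 894 + 833 + 67 = 6384
Weighted proportion = 4954 / 6384 = 0.77600251 → 77.600251%

78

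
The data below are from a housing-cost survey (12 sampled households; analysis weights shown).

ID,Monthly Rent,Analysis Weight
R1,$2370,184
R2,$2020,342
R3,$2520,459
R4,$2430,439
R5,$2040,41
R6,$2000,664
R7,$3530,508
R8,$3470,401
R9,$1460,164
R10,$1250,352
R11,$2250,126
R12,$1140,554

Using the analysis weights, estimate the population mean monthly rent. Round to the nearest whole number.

2253

Weighted sum = 2370×184 + 2020×342 + 2520×459 + 2430×439 + 2040×41 + 2000×664 + 3530×508 + 3470×401 + 1460×164 + 1250×352 + 2250×126 + 1140×554
  = 436080 + 690840 + 1156680 + 1066770 + 83640 + 1328000 + 1793240 + 1391470 + 239440 + 440000 + 283500 + 631560 = 9541220
Sum of weights = 184 + 342 + 459 + 439 + 41 + 664 + 508 + 401 + 164 + 352 + 126 + 554 = 4234
Weighted mean = 9541220 / 4234 = 2253.4766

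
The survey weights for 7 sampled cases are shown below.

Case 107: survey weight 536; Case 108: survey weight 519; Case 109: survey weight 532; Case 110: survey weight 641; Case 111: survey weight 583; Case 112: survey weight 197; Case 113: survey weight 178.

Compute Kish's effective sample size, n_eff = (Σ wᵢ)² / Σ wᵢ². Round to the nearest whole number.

6

Σ wᵢ = 536 + 519 + 532 + 641 + 583 + 197 + 178 = 3186
Σ wᵢ² = 287296 + 269361 + 283024 + 410881 + 339889 + 38809 + 31684 = 1660944
n_eff = 3186² / 1660944 = 10150596 / 1660944 = 6.1113415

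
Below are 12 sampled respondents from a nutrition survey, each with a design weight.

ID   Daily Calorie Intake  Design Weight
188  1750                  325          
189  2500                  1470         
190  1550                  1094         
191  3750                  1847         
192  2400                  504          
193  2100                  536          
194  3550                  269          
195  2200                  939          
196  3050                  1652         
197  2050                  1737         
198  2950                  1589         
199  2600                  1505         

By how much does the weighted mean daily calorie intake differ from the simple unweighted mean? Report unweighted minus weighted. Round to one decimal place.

-92.8

Unweighted sum = 1750 + 2500 + 1550 + 3750 + 2400 + 2100 + 3550 + 2200 + 3050 + 2050 + 2950 + 2600 = 30450
Unweighted mean = 30450 / 12 = 2537.5
Weighted sum = 1750×325 + 2500×1470 + 1550×1094 + 3750×1847 + 2400×504 + 2100×536 + 3550×269 + 2200×939 + 3050×1652 + 2050×1737 + 2950×1589 + 2600×1505
  = 568750 + 3675000 + 1695700 + 6926250 + 1209600 + 1125600 + 954950 + 2065800 + 5038600 + 3560850 + 4687550 + 3913000 = 35421650
Sum of weights = 325 + 1470 + 1094 + 1847 + 504 + 536 + 269 + 939 + 1652 + 1737 + 1589 + 1505 = 13467
Weighted mean = 35421650 / 13467 = 2630.2554
Difference (unweighted minus weighted) = -92.755439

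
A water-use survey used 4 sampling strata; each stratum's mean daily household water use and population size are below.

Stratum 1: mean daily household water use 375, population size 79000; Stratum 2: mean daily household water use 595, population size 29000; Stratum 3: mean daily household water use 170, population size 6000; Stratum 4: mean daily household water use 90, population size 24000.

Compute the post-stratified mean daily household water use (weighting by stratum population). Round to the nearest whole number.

363

Σ Nₕ·x̄ₕ = 375×79000 + 595×29000 + 170×6000 + 90×24000
  = 50060000
Σ Nₕ = 79000 + 29000 + 6000 + 24000 = 138000
Overall mean = 50060000 / 138000 = 362.75362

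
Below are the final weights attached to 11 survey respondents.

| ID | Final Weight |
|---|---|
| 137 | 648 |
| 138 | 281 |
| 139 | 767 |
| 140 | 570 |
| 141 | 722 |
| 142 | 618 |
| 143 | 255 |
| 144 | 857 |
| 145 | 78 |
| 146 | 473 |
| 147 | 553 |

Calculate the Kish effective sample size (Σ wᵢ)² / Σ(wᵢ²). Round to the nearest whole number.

Σ wᵢ = 5822
Σ wᵢ² = 3650358
n_eff = 5822² / 3650358 = 33895684 / 3650358 = 9.285578

9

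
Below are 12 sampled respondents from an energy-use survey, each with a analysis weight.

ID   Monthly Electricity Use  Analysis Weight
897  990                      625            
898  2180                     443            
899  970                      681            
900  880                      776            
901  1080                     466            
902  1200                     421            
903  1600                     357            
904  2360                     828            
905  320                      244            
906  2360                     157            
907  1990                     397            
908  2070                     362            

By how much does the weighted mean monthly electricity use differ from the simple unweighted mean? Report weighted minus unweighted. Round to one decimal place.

-32.3

Unweighted sum = 18000
Unweighted mean = 18000 / 12 = 1500
Weighted sum = 8449670
Sum of weights = 625 + 443 + 681 + 776 + 466 + 421 + 357 + 828 + 244 + 157 + 397 + 362 = 5757
Weighted mean = 8449670 / 5757 = 1467.721
Difference (weighted minus unweighted) = -32.278965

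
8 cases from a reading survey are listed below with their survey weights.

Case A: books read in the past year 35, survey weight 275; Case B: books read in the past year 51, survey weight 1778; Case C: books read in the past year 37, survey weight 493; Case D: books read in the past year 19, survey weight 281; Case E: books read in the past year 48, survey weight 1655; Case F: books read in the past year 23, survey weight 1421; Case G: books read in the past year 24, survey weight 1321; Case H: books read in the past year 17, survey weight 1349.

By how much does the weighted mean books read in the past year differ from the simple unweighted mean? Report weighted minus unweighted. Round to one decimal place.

2.2

Unweighted sum = 35 + 51 + 37 + 19 + 48 + 23 + 24 + 17 = 254
Unweighted mean = 254 / 8 = 31.75
Weighted sum = 35×275 + 51×1778 + 37×493 + 19×281 + 48×1655 + 23×1421 + 24×1321 + 17×1349
  = 9625 + 90678 + 18241 + 5339 + 79440 + 32683 + 31704 + 22933 = 290643
Sum of weights = 275 + 1778 + 493 + 281 + 1655 + 1421 + 1321 + 1349 = 8573
Weighted mean = 290643 / 8573 = 33.902135
Difference (weighted minus unweighted) = 2.1521346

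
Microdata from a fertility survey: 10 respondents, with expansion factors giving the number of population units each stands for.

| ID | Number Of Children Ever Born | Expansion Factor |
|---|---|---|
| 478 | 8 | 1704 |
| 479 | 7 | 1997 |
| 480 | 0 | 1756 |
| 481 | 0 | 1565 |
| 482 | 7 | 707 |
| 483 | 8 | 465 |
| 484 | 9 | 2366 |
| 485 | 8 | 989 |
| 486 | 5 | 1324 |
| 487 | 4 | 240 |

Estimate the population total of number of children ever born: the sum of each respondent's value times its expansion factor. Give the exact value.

73066

Weighted total = 8×1704 + 7×1997 + 0×1756 + 0×1565 + 7×707 + 8×465 + 9×2366 + 8×989 + 5×1324 + 4×240
  = 13632 + 13979 + 0 + 0 + 4949 + 3720 + 21294 + 7912 + 6620 + 960 = 73066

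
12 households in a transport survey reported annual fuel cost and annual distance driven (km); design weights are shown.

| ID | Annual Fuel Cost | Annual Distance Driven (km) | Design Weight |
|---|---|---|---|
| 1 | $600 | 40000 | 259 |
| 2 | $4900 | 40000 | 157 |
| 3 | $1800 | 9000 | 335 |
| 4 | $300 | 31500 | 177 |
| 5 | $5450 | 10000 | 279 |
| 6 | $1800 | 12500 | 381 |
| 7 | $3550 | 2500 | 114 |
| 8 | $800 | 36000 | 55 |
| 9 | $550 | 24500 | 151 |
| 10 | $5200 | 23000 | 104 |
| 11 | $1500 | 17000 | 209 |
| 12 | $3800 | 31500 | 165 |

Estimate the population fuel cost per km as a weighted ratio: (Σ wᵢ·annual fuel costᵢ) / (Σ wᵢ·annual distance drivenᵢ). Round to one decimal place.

Σ wᵢ·y = 600×259 + 4900×157 + 1800×335 + 300×177 + 5450×279 + 1800×381 + 3550×114 + 800×55 + 550×151 + 5200×104 + 1500×209 + 3800×165
  = 5800200
Σ wᵢ·x = 40000×259 + 40000×157 + 9000×335 + 31500×177 + 10000×279 + 12500×381 + 2500×114 + 36000×55 + 24500×151 + 23000×104 + 17000×209 + 31500×165
  = 49890000
Ratio = 5800200 / 49890000 = 0.11625977

0.1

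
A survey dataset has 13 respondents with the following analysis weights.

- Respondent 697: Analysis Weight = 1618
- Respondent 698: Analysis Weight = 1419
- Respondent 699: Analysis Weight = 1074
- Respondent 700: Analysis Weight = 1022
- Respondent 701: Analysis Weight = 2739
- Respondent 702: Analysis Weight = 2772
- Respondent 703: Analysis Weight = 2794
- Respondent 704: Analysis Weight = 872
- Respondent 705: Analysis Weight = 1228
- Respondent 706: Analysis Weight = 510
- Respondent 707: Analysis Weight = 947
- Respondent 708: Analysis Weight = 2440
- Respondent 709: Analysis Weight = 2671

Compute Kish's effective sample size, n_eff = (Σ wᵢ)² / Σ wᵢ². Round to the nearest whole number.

11

Σ wᵢ = 22106
Σ wᵢ² = 46335104
n_eff = 22106² / 46335104 = 488675236 / 46335104 = 10.546544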